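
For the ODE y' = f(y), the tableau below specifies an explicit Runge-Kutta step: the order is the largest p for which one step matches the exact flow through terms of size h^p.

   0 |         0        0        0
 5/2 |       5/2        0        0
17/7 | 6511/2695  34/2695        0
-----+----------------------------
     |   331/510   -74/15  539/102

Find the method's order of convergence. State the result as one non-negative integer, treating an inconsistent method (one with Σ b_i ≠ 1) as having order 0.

3

b = (331/510, -74/15, 539/102)
c = (0, 5/2, 17/7)
Ac = (0, 0, 17/539)
Σ b_i: 331/510·1 + (-74/15)·1 + 539/102·1 = 1 ✓
b·c: (-74/15)·5/2 + 539/102·17/7 = 1/2 ✓
b·c²: (-74/15)·25/4 + 539/102·289/49 = 1/3 ✓
b·Ac: 539/102·17/539 = 1/6 ✓; 3 stages ⇒ order 3.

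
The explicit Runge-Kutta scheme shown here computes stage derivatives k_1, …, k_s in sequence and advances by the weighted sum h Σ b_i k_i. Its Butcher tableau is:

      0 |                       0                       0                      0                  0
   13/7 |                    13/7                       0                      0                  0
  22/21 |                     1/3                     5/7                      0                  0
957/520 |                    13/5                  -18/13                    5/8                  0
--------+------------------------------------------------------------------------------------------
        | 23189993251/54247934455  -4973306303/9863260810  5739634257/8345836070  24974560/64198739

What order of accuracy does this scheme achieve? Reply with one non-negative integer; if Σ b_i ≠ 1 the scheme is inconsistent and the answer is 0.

3

b = (23189993251/54247934455, -4973306303/9863260810, 5739634257/8345836070, 24974560/64198739)
c = (0, 13/7, 22/21, 957/520)
Ac = (0, 0, 65/49, -23/12)
Σ b_i: 23189993251/54247934455·1 + (-4973306303/9863260810)·1 + 5739634257/8345836070·1 + 24974560/64198739·1 = 1 ✓
b·c: (-4973306303/9863260810)·13/7 + 5739634257/8345836070·22/21 + 24974560/64198739·957/520 = 1/2 ✓
b·c²: (-4973306303/9863260810)·169/49 + 5739634257/8345836070·484/441 + 24974560/64198739·915849/270400 = 1/3 ✓
b·Ac: 5739634257/8345836070·65/49 + 24974560/64198739·(-23/12) = 1/6 ✓
b·c³: (-4973306303/9863260810)·2197/343 + 5739634257/8345836070·10648/9261 + 24974560/64198739·876467493/140608000 = -349137546497/24855417241200 ≠ 1/4 ⇒ order 3.
b·(c∘Ac): 5739634257/8345836070·1430/1029 + 24974560/64198739·(-7337/2080) = -17015552/40853743 ≠ 1/8
b·Ac²: 5739634257/8345836070·845/343 + 24974560/64198739·(-3607/882) = 531877177/5147571618 ≠ 1/12
b·A²c: 24974560/64198739·325/392 = 1014591500/3145738211 ≠ 1/24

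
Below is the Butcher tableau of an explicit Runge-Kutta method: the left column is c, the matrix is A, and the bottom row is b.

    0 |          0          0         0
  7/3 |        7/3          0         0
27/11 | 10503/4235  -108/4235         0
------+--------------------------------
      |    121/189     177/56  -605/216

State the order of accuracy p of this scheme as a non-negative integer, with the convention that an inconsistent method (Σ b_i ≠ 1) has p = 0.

3

b = (121/189, 177/56, -605/216)
c = (0, 7/3, 27/11)
Ac = (0, 0, -36/605)
Σ b_i: 121/189·1 + 177/56·1 + (-605/216)·1 = 1 ✓
b·c: 177/56·7/3 + (-605/216)·27/11 = 1/2 ✓
b·c²: 177/56·49/9 + (-605/216)·729/121 = 1/3 ✓
b·Ac: (-605/216)·(-36/605) = 1/6 ✓; 3 stages ⇒ order 3.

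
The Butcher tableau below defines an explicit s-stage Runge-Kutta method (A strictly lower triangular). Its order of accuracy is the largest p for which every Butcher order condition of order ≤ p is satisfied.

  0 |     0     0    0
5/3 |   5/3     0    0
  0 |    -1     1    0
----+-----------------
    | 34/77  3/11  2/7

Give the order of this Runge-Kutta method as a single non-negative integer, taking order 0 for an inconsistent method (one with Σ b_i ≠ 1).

b = (34/77, 3/11, 2/7)
c = (0, 5/3, 0)
Ac = (0, 0, 5/3)
Σ b_i: 34/77·1 + 3/11·1 + 2/7·1 = 1 ✓
b·c: 3/11·5/3 = 5/11 ≠ 1/2 ⇒ order 1.

1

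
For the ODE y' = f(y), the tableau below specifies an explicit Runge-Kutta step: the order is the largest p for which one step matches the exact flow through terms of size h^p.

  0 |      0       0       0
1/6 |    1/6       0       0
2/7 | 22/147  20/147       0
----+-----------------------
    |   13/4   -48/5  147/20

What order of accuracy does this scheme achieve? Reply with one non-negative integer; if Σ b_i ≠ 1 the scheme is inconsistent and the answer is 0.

b = (13/4, -48/5, 147/20)
c = (0, 1/6, 2/7)
Ac = (0, 0, 10/441)
Σ b_i: 13/4·1 + (-48/5)·1 + 147/20·1 = 1 ✓
b·c: (-48/5)·1/6 + 147/20·2/7 = 1/2 ✓
b·c²: (-48/5)·1/36 + 147/20·4/49 = 1/3 ✓
b·Ac: 147/20·10/441 = 1/6 ✓; 3 stages ⇒ order 3.

3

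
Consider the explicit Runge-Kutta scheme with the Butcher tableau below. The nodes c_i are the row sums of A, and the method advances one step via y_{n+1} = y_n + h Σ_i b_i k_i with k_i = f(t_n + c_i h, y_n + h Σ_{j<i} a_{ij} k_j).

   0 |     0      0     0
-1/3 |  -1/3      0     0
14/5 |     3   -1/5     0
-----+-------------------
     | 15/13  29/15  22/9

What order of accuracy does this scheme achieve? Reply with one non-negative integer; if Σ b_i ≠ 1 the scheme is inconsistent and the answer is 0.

0

b = (15/13, 29/15, 22/9)
c = (0, -1/3, 14/5)
Ac = (0, 0, 1/15)
Σ b_i: 15/13·1 + 29/15·1 + 22/9·1 = 3236/585 ≠ 1 ⇒ order 0.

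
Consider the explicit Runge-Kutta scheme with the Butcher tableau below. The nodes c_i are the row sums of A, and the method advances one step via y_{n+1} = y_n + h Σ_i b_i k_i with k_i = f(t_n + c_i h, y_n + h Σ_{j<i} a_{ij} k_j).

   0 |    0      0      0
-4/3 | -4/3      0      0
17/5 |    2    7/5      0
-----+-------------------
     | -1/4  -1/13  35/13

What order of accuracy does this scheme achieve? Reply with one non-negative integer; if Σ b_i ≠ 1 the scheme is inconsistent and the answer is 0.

b = (-1/4, -1/13, 35/13)
c = (0, -4/3, 17/5)
Ac = (0, 0, -28/15)
Σ b_i: (-1/4)·1 + (-1/13)·1 + 35/13·1 = 123/52 ≠ 1 ⇒ order 0.

0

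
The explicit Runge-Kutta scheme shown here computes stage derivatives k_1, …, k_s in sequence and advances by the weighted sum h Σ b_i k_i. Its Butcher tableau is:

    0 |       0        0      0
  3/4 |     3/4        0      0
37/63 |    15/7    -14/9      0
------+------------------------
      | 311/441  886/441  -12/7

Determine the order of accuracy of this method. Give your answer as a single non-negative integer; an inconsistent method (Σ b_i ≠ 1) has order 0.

2

b = (311/441, 886/441, -12/7)
c = (0, 3/4, 37/63)
Ac = (0, 0, -7/6)
Σ b_i: 311/441·1 + 886/441·1 + (-12/7)·1 = 1 ✓
b·c: 886/441·3/4 + (-12/7)·37/63 = 1/2 ✓
b·c²: 886/441·9/16 + (-12/7)·1369/3969 = 39919/74088 ≠ 1/3 ⇒ order 2.
b·Ac: (-12/7)·(-7/6) = 2 ≠ 1/6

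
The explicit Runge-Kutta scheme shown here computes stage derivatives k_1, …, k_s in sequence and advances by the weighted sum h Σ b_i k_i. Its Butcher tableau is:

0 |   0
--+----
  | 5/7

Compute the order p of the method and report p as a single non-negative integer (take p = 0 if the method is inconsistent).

0

b = (5/7)
c = (0)
Σ b_i: 5/7·1 = 5/7 ≠ 1 ⇒ order 0.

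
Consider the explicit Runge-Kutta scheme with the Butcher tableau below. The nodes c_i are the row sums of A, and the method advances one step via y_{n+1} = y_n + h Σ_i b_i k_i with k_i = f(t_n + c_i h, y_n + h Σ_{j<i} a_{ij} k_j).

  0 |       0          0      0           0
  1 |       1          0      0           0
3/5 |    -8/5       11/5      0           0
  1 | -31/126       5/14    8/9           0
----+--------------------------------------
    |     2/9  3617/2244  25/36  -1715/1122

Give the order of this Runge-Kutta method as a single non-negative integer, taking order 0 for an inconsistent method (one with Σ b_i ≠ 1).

3

b = (2/9, 3617/2244, 25/36, -1715/1122)
c = (0, 1, 3/5, 1)
Ac = (0, 0, 11/5, 187/210)
Σ b_i: 2/9·1 + 3617/2244·1 + 25/36·1 + (-1715/1122)·1 = 1 ✓
b·c: 3617/2244·1 + 25/36·3/5 + (-1715/1122)·1 = 1/2 ✓
b·c²: 3617/2244·1 + 25/36·9/25 + (-1715/1122)·1 = 1/3 ✓
b·Ac: 25/36·11/5 + (-1715/1122)·187/210 = 1/6 ✓
b·c³: 3617/2244·1 + 25/36·27/125 + (-1715/1122)·1 = 7/30 ≠ 1/4 ⇒ order 3.
b·(c∘Ac): 25/36·33/25 + (-1715/1122)·187/210 = -4/9 ≠ 1/8
b·Ac²: 25/36·11/5 + (-1715/1122)·237/350 = 8293/16830 ≠ 1/12
b·A²c: (-1715/1122)·88/45 = -1372/459 ≠ 1/24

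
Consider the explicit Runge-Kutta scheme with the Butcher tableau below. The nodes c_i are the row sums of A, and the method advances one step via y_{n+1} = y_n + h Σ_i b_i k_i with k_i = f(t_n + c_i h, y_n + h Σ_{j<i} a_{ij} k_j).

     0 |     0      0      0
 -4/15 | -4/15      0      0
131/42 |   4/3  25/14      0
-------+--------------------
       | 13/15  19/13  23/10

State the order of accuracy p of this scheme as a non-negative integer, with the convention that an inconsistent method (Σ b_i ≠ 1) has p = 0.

b = (13/15, 19/13, 23/10)
c = (0, -4/15, 131/42)
Ac = (0, 0, -10/21)
Σ b_i: 13/15·1 + 19/13·1 + 23/10·1 = 361/78 ≠ 1 ⇒ order 0.

0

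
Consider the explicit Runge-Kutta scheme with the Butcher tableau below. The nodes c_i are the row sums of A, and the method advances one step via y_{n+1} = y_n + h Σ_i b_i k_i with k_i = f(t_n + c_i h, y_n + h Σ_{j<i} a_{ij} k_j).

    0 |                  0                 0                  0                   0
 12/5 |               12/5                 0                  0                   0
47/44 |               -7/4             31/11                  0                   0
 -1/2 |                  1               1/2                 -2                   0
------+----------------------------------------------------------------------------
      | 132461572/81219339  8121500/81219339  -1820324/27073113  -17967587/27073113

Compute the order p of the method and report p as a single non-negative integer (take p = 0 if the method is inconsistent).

b = (132461572/81219339, 8121500/81219339, -1820324/27073113, -17967587/27073113)
c = (0, 12/5, 47/44, -1/2)
Ac = (0, 0, 372/55, -103/110)
Σ b_i: 132461572/81219339·1 + 8121500/81219339·1 + (-1820324/27073113)·1 + (-17967587/27073113)·1 = 1 ✓
b·c: 8121500/81219339·12/5 + (-1820324/27073113)·47/44 + (-17967587/27073113)·(-1/2) = 1/2 ✓
b·c²: 8121500/81219339·144/25 + (-1820324/27073113)·2209/1936 + (-17967587/27073113)·1/4 = 1/3 ✓
b·Ac: (-1820324/27073113)·372/55 + (-17967587/27073113)·(-103/110) = 1/6 ✓
b·c³: 8121500/81219339·1728/125 + (-1820324/27073113)·103823/85184 + (-17967587/27073113)·(-1/8) = 6591410083/4764867888 ≠ 1/4 ⇒ order 3.
b·(c∘Ac): (-1820324/27073113)·4371/605 + (-17967587/27073113)·103/220 = -431271247/541462260 ≠ 1/8
b·Ac²: (-1820324/27073113)·4464/275 + (-17967587/27073113)·14471/24200 = -17728917619/11912169720 ≠ 1/12
b·A²c: (-17967587/27073113)·(-744/55) = 405087416/45121855 ≠ 1/24

3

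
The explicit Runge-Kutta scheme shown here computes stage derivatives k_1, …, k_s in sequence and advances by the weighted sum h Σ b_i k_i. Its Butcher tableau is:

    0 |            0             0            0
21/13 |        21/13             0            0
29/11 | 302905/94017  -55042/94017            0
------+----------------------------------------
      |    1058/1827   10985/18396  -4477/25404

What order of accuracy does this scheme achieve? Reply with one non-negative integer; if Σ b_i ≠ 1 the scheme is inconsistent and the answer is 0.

3

b = (1058/1827, 10985/18396, -4477/25404)
c = (0, 21/13, 29/11)
Ac = (0, 0, -4234/4477)
Σ b_i: 1058/1827·1 + 10985/18396·1 + (-4477/25404)·1 = 1 ✓
b·c: 10985/18396·21/13 + (-4477/25404)·29/11 = 1/2 ✓
b·c²: 10985/18396·441/169 + (-4477/25404)·841/121 = 1/3 ✓
b·Ac: (-4477/25404)·(-4234/4477) = 1/6 ✓; 3 stages ⇒ order 3.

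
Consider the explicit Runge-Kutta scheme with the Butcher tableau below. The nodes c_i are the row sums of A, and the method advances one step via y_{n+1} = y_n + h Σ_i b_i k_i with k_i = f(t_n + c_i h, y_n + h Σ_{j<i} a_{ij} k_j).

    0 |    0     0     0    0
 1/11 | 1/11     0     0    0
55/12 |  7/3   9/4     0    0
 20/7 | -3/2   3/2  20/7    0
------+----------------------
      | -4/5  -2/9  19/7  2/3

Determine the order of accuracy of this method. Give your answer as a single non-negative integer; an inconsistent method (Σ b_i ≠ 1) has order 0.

0

b = (-4/5, -2/9, 19/7, 2/3)
c = (0, 1/11, 55/12, 20/7)
Ac = (0, 0, 9/44, 6113/462)
Σ b_i: (-4/5)·1 + (-2/9)·1 + 19/7·1 + 2/3·1 = 743/315 ≠ 1 ⇒ order 0.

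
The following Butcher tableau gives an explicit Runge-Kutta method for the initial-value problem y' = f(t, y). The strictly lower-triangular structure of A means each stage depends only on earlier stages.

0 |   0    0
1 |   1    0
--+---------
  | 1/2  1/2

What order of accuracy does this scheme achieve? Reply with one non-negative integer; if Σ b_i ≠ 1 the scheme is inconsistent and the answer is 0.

b = (1/2, 1/2)
c = (0, 1)
Σ b_i: 1/2·1 + 1/2·1 = 1 ✓
b·c: 1/2·1 = 1/2 ✓; 2 stages ⇒ order 2.

2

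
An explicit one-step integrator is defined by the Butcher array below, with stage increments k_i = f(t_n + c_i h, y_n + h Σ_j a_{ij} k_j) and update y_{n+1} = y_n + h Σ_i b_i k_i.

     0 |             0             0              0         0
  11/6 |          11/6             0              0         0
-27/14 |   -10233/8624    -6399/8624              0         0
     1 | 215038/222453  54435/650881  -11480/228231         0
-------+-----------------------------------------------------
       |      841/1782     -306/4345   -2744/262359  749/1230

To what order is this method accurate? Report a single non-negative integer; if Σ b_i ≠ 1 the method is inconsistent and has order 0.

4

b = (841/1782, -306/4345, -2744/262359, 749/1230)
c = (0, 11/6, -27/14, 1)
Ac = (0, 0, -2133/1568, 375/1498)
Σ b_i: 841/1782·1 + (-306/4345)·1 + (-2744/262359)·1 + 749/1230·1 = 1 ✓
b·c: (-306/4345)·11/6 + (-2744/262359)·(-27/14) + 749/1230·1 = 1/2 ✓
b·c²: (-306/4345)·121/36 + (-2744/262359)·729/196 + 749/1230·1 = 1/3 ✓
b·Ac: (-2744/262359)·(-2133/1568) + 749/1230·375/1498 = 1/6 ✓
b·c³: (-306/4345)·1331/216 + (-2744/262359)·(-19683/2744) + 749/1230·1 = 1/4 ✓
b·(c∘Ac): (-2744/262359)·57591/21952 + 749/1230·375/1498 = 1/8 ✓
b·Ac²: (-2744/262359)·(-7821/3136) + 749/1230·845/8988 = 1/12 ✓
b·A²c: 749/1230·205/2996 = 1/24 ✓; 4 stages ⇒ order 4.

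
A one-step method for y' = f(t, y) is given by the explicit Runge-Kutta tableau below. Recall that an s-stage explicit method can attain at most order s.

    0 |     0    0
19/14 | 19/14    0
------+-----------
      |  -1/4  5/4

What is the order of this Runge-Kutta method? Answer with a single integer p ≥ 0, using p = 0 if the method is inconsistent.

1

b = (-1/4, 5/4)
c = (0, 19/14)
Σ b_i: (-1/4)·1 + 5/4·1 = 1 ✓
b·c: 5/4·19/14 = 95/56 ≠ 1/2 ⇒ order 1.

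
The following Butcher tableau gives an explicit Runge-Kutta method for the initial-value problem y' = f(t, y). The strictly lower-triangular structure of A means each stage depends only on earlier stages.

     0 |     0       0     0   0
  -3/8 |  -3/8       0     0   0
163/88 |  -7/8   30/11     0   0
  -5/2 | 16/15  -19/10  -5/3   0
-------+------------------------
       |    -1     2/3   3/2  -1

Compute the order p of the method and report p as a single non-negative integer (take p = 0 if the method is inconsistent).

b = (-1, 2/3, 3/2, -1)
c = (0, -3/8, 163/88, -5/2)
Ac = (0, 0, -45/44, -6269/2640)
Σ b_i: (-1)·1 + 2/3·1 + 3/2·1 + (-1)·1 = 1/6 ≠ 1 ⇒ order 0.

0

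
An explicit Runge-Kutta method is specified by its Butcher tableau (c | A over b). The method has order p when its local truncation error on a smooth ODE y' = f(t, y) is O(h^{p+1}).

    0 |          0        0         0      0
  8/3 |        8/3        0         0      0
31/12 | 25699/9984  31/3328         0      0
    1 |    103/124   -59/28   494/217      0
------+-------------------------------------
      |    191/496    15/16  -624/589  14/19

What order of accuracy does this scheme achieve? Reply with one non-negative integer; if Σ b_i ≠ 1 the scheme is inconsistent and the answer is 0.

b = (191/496, 15/16, -624/589, 14/19)
c = (0, 8/3, 31/12, 1)
Ac = (0, 0, 31/1248, 11/42)
Σ b_i: 191/496·1 + 15/16·1 + (-624/589)·1 + 14/19·1 = 1 ✓
b·c: 15/16·8/3 + (-624/589)·31/12 + 14/19·1 = 1/2 ✓
b·c²: 15/16·64/9 + (-624/589)·961/144 + 14/19·1 = 1/3 ✓
b·Ac: (-624/589)·31/1248 + 14/19·11/42 = 1/6 ✓
b·c³: 15/16·512/27 + (-624/589)·29791/1728 + 14/19·1 = 1/4 ✓
b·(c∘Ac): (-624/589)·961/14976 + 14/19·11/42 = 1/8 ✓
b·Ac²: (-624/589)·31/468 + 14/19·5/24 = 1/12 ✓
b·A²c: 14/19·19/336 = 1/24 ✓; 4 stages ⇒ order 4.

4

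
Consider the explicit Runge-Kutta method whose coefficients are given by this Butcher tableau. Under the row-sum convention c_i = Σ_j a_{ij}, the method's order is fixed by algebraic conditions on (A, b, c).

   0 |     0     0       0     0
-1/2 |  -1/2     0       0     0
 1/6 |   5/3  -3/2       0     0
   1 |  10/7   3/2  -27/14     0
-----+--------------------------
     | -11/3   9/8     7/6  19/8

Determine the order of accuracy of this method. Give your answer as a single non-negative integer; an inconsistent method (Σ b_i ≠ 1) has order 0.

1

b = (-11/3, 9/8, 7/6, 19/8)
c = (0, -1/2, 1/6, 1)
Ac = (0, 0, 3/4, -15/14)
Σ b_i: (-11/3)·1 + 9/8·1 + 7/6·1 + 19/8·1 = 1 ✓
b·c: 9/8·(-1/2) + 7/6·1/6 + 19/8·1 = 289/144 ≠ 1/2 ⇒ order 1.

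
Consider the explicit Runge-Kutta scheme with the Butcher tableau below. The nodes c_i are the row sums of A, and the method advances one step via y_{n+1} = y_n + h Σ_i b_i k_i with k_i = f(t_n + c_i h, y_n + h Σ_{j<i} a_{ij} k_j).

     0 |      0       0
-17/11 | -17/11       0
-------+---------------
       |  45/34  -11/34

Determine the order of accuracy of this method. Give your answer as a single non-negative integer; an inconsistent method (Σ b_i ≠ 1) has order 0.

2

b = (45/34, -11/34)
c = (0, -17/11)
Σ b_i: 45/34·1 + (-11/34)·1 = 1 ✓
b·c: (-11/34)·(-17/11) = 1/2 ✓; 2 stages ⇒ order 2.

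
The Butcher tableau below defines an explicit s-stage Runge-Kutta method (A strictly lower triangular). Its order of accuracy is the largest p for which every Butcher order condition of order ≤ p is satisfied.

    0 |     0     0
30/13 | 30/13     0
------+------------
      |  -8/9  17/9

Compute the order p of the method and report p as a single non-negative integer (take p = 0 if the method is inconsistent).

b = (-8/9, 17/9)
c = (0, 30/13)
Σ b_i: (-8/9)·1 + 17/9·1 = 1 ✓
b·c: 17/9·30/13 = 170/39 ≠ 1/2 ⇒ order 1.

1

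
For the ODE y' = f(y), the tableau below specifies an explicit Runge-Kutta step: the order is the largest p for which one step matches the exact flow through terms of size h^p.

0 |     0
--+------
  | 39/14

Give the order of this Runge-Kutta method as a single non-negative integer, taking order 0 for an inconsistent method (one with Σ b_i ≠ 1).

0

b = (39/14)
c = (0)
Σ b_i: 39/14·1 = 39/14 ≠ 1 ⇒ order 0.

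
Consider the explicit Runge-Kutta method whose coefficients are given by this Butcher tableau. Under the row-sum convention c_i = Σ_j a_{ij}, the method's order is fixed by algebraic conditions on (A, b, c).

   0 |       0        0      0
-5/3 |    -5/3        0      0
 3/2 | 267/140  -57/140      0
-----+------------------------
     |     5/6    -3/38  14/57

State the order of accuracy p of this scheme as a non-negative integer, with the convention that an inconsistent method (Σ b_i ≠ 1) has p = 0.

b = (5/6, -3/38, 14/57)
c = (0, -5/3, 3/2)
Ac = (0, 0, 19/28)
Σ b_i: 5/6·1 + (-3/38)·1 + 14/57·1 = 1 ✓
b·c: (-3/38)·(-5/3) + 14/57·3/2 = 1/2 ✓
b·c²: (-3/38)·25/9 + 14/57·9/4 = 1/3 ✓
b·Ac: 14/57·19/28 = 1/6 ✓; 3 stages ⇒ order 3.

3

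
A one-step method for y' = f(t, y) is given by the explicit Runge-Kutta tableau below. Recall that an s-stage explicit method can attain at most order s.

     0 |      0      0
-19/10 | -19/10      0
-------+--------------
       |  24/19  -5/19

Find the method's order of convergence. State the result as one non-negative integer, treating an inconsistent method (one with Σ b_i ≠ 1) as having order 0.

2

b = (24/19, -5/19)
c = (0, -19/10)
Σ b_i: 24/19·1 + (-5/19)·1 = 1 ✓
b·c: (-5/19)·(-19/10) = 1/2 ✓; 2 stages ⇒ order 2.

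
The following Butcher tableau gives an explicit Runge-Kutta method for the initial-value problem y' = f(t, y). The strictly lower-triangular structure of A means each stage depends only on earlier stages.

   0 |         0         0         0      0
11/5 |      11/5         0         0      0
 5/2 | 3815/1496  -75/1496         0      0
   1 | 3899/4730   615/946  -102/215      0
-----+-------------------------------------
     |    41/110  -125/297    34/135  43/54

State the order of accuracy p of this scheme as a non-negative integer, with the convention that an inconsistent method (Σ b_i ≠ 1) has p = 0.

b = (41/110, -125/297, 34/135, 43/54)
c = (0, 11/5, 5/2, 1)
Ac = (0, 0, -15/136, 21/86)
Σ b_i: 41/110·1 + (-125/297)·1 + 34/135·1 + 43/54·1 = 1 ✓
b·c: (-125/297)·11/5 + 34/135·5/2 + 43/54·1 = 1/2 ✓
b·c²: (-125/297)·121/25 + 34/135·25/4 + 43/54·1 = 1/3 ✓
b·Ac: 34/135·(-15/136) + 43/54·21/86 = 1/6 ✓
b·c³: (-125/297)·1331/125 + 34/135·125/8 + 43/54·1 = 1/4 ✓
b·(c∘Ac): 34/135·(-75/272) + 43/54·21/86 = 1/8 ✓
b·Ac²: 34/135·(-33/136) + 43/54·39/215 = 1/12 ✓
b·A²c: 43/54·9/172 = 1/24 ✓; 4 stages ⇒ order 4.

4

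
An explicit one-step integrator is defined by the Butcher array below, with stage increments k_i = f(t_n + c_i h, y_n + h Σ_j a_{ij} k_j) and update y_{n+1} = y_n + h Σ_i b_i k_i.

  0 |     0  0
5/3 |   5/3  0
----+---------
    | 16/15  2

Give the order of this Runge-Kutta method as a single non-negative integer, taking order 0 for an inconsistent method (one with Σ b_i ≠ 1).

0

b = (16/15, 2)
c = (0, 5/3)
Σ b_i: 16/15·1 + 2·1 = 46/15 ≠ 1 ⇒ order 0.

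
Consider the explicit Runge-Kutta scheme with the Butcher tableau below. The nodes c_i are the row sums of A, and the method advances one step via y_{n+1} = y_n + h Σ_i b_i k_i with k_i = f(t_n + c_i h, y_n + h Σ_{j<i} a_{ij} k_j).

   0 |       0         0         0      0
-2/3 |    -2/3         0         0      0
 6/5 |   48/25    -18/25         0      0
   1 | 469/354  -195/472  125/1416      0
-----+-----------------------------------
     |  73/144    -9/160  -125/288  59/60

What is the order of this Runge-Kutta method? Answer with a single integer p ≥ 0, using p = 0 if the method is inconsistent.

b = (73/144, -9/160, -125/288, 59/60)
c = (0, -2/3, 6/5, 1)
Ac = (0, 0, 12/25, 45/118)
Σ b_i: 73/144·1 + (-9/160)·1 + (-125/288)·1 + 59/60·1 = 1 ✓
b·c: (-9/160)·(-2/3) + (-125/288)·6/5 + 59/60·1 = 1/2 ✓
b·c²: (-9/160)·4/9 + (-125/288)·36/25 + 59/60·1 = 1/3 ✓
b·Ac: (-125/288)·12/25 + 59/60·45/118 = 1/6 ✓
b·c³: (-9/160)·(-8/27) + (-125/288)·216/125 + 59/60·1 = 1/4 ✓
b·(c∘Ac): (-125/288)·72/125 + 59/60·45/118 = 1/8 ✓
b·Ac²: (-125/288)·(-8/25) + 59/60·(-10/177) = 1/12 ✓
b·A²c: 59/60·5/118 = 1/24 ✓; 4 stages ⇒ order 4.

4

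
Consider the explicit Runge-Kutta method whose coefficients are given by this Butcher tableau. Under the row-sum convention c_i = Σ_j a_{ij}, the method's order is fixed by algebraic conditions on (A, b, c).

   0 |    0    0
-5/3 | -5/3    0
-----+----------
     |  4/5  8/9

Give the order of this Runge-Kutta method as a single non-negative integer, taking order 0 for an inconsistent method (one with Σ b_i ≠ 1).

b = (4/5, 8/9)
c = (0, -5/3)
Σ b_i: 4/5·1 + 8/9·1 = 76/45 ≠ 1 ⇒ order 0.

0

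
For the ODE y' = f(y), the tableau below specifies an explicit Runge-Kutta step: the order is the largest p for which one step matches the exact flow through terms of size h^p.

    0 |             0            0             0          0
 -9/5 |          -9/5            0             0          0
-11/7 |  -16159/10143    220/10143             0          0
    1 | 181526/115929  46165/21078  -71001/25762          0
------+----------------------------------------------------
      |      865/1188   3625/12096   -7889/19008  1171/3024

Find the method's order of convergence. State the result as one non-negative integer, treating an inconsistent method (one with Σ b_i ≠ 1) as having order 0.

b = (865/1188, 3625/12096, -7889/19008, 1171/3024)
c = (0, -9/5, -11/7, 1)
Ac = (0, 0, -44/1127, 455/1171)
Σ b_i: 865/1188·1 + 3625/12096·1 + (-7889/19008)·1 + 1171/3024·1 = 1 ✓
b·c: 3625/12096·(-9/5) + (-7889/19008)·(-11/7) + 1171/3024·1 = 1/2 ✓
b·c²: 3625/12096·81/25 + (-7889/19008)·121/49 + 1171/3024·1 = 1/3 ✓
b·Ac: (-7889/19008)·(-44/1127) + 1171/3024·455/1171 = 1/6 ✓
b·c³: 3625/12096·(-729/125) + (-7889/19008)·(-1331/343) + 1171/3024·1 = 1/4 ✓
b·(c∘Ac): (-7889/19008)·484/7889 + 1171/3024·455/1171 = 1/8 ✓
b·Ac²: (-7889/19008)·396/5635 + 1171/3024·1701/5855 = 1/12 ✓
b·A²c: 1171/3024·126/1171 = 1/24 ✓; 4 stages ⇒ order 4.

4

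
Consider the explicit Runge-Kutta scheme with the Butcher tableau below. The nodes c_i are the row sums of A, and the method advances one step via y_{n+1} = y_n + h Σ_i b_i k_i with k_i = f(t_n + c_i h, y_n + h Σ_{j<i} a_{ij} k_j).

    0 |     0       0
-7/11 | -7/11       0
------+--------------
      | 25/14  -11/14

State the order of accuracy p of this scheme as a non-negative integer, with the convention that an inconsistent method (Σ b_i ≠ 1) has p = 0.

2

b = (25/14, -11/14)
c = (0, -7/11)
Σ b_i: 25/14·1 + (-11/14)·1 = 1 ✓
b·c: (-11/14)·(-7/11) = 1/2 ✓; 2 stages ⇒ order 2.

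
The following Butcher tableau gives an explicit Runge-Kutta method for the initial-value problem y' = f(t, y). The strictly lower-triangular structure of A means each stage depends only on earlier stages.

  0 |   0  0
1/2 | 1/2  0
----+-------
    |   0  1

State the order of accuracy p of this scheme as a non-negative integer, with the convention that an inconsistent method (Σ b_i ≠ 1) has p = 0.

2

b = (0, 1)
c = (0, 1/2)
Σ b_i: 1·1 = 1 ✓
b·c: 1·1/2 = 1/2 ✓; 2 stages ⇒ order 2.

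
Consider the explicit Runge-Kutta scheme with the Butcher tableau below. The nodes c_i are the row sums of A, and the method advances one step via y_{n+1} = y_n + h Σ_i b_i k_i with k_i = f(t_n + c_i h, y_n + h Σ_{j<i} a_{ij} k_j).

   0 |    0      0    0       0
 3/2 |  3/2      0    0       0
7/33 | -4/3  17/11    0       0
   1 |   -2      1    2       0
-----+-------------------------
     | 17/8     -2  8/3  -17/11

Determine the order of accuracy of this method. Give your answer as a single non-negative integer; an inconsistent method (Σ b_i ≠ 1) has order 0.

0

b = (17/8, -2, 8/3, -17/11)
c = (0, 3/2, 7/33, 1)
Ac = (0, 0, 51/22, 127/66)
Σ b_i: 17/8·1 + (-2)·1 + 8/3·1 + (-17/11)·1 = 329/264 ≠ 1 ⇒ order 0.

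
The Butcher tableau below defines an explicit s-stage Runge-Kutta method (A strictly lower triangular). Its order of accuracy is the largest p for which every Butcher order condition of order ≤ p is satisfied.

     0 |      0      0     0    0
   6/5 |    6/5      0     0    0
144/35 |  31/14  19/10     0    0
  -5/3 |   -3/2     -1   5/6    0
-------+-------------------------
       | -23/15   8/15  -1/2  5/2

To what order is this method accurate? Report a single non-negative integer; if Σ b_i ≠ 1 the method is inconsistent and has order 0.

b = (-23/15, 8/15, -1/2, 5/2)
c = (0, 6/5, 144/35, -5/3)
Ac = (0, 0, 57/25, 78/35)
Σ b_i: (-23/15)·1 + 8/15·1 + (-1/2)·1 + 5/2·1 = 1 ✓
b·c: 8/15·6/5 + (-1/2)·144/35 + 5/2·(-5/3) = -5863/1050 ≠ 1/2 ⇒ order 1.

1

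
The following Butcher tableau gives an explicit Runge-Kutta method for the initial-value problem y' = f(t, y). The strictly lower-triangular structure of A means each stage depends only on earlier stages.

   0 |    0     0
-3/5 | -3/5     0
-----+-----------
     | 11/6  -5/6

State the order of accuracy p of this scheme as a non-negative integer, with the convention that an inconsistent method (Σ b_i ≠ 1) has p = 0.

2

b = (11/6, -5/6)
c = (0, -3/5)
Σ b_i: 11/6·1 + (-5/6)·1 = 1 ✓
b·c: (-5/6)·(-3/5) = 1/2 ✓; 2 stages ⇒ order 2.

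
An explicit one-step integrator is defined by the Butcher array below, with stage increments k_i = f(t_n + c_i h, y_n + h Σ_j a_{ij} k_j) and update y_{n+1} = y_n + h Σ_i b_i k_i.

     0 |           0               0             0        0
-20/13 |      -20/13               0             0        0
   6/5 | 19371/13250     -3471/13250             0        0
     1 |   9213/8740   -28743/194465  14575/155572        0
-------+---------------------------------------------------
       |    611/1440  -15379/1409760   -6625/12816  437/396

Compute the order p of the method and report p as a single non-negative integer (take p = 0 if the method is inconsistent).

4

b = (611/1440, -15379/1409760, -6625/12816, 437/396)
c = (0, -20/13, 6/5, 1)
Ac = (0, 0, 534/1325, 297/874)
Σ b_i: 611/1440·1 + (-15379/1409760)·1 + (-6625/12816)·1 + 437/396·1 = 1 ✓
b·c: (-15379/1409760)·(-20/13) + (-6625/12816)·6/5 + 437/396·1 = 1/2 ✓
b·c²: (-15379/1409760)·400/169 + (-6625/12816)·36/25 + 437/396·1 = 1/3 ✓
b·Ac: (-6625/12816)·534/1325 + 437/396·297/874 = 1/6 ✓
b·c³: (-15379/1409760)·(-8000/2197) + (-6625/12816)·216/125 + 437/396·1 = 1/4 ✓
b·(c∘Ac): (-6625/12816)·3204/6625 + 437/396·297/874 = 1/8 ✓
b·Ac²: (-6625/12816)·(-2136/3445) + 437/396·(-1221/5681) = 1/12 ✓
b·A²c: 437/396·33/874 = 1/24 ✓; 4 stages ⇒ order 4.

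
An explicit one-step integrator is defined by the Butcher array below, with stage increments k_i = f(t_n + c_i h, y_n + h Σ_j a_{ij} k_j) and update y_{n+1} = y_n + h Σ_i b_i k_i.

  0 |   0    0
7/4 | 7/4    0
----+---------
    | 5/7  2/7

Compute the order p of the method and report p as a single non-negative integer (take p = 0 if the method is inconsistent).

2

b = (5/7, 2/7)
c = (0, 7/4)
Σ b_i: 5/7·1 + 2/7·1 = 1 ✓
b·c: 2/7·7/4 = 1/2 ✓; 2 stages ⇒ order 2.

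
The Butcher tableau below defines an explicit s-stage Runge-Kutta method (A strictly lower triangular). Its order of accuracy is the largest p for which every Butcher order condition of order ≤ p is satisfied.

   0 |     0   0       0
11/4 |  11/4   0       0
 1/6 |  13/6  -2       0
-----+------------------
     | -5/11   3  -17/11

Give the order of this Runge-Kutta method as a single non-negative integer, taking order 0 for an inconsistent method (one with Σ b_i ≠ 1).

1

b = (-5/11, 3, -17/11)
c = (0, 11/4, 1/6)
Ac = (0, 0, -11/2)
Σ b_i: (-5/11)·1 + 3·1 + (-17/11)·1 = 1 ✓
b·c: 3·11/4 + (-17/11)·1/6 = 1055/132 ≠ 1/2 ⇒ order 1.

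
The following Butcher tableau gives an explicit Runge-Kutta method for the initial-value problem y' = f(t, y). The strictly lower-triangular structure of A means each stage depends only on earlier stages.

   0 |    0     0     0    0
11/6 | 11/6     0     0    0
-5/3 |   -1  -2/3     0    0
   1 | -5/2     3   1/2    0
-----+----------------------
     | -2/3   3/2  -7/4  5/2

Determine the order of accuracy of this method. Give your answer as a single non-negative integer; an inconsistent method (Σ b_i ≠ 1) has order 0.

b = (-2/3, 3/2, -7/4, 5/2)
c = (0, 11/6, -5/3, 1)
Ac = (0, 0, -11/9, 14/3)
Σ b_i: (-2/3)·1 + 3/2·1 + (-7/4)·1 + 5/2·1 = 19/12 ≠ 1 ⇒ order 0.

0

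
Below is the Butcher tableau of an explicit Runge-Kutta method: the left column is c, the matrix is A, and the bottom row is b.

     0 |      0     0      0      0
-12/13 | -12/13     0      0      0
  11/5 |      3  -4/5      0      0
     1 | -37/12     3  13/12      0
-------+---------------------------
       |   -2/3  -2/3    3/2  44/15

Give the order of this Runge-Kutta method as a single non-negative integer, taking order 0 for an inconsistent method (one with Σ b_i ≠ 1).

0

b = (-2/3, -2/3, 3/2, 44/15)
c = (0, -12/13, 11/5, 1)
Ac = (0, 0, 48/65, -301/780)
Σ b_i: (-2/3)·1 + (-2/3)·1 + 3/2·1 + 44/15·1 = 31/10 ≠ 1 ⇒ order 0.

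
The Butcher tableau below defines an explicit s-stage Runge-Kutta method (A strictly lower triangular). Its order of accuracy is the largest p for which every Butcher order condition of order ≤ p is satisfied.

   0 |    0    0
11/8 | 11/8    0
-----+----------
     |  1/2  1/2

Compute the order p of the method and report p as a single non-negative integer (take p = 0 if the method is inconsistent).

b = (1/2, 1/2)
c = (0, 11/8)
Σ b_i: 1/2·1 + 1/2·1 = 1 ✓
b·c: 1/2·11/8 = 11/16 ≠ 1/2 ⇒ order 1.

1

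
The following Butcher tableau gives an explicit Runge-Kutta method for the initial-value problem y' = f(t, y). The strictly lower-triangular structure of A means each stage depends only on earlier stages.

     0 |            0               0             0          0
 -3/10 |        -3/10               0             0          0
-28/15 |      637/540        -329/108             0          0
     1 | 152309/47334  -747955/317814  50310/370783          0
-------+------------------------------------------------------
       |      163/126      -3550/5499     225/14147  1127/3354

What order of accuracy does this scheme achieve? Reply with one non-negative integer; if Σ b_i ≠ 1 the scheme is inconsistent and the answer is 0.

b = (163/126, -3550/5499, 225/14147, 1127/3354)
c = (0, -3/10, -28/15, 1)
Ac = (0, 0, 329/360, 2041/4508)
Σ b_i: 163/126·1 + (-3550/5499)·1 + 225/14147·1 + 1127/3354·1 = 1 ✓
b·c: (-3550/5499)·(-3/10) + 225/14147·(-28/15) + 1127/3354·1 = 1/2 ✓
b·c²: (-3550/5499)·9/100 + 225/14147·784/225 + 1127/3354·1 = 1/3 ✓
b·Ac: 225/14147·329/360 + 1127/3354·2041/4508 = 1/6 ✓
b·c³: (-3550/5499)·(-27/1000) + 225/14147·(-21952/3375) + 1127/3354·1 = 1/4 ✓
b·(c∘Ac): 225/14147·(-2303/1350) + 1127/3354·2041/4508 = 1/8 ✓
b·Ac²: 225/14147·(-329/1200) + 1127/3354·2353/9016 = 1/12 ✓
b·A²c: 1127/3354·559/4508 = 1/24 ✓; 4 stages ⇒ order 4.

4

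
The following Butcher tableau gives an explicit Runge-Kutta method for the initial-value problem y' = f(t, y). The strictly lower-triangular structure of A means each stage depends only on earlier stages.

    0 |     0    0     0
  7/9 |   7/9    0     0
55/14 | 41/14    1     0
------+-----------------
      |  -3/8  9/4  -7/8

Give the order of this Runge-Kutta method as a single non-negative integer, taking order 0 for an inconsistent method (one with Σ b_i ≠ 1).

b = (-3/8, 9/4, -7/8)
c = (0, 7/9, 55/14)
Ac = (0, 0, 7/9)
Σ b_i: (-3/8)·1 + 9/4·1 + (-7/8)·1 = 1 ✓
b·c: 9/4·7/9 + (-7/8)·55/14 = -27/16 ≠ 1/2 ⇒ order 1.

1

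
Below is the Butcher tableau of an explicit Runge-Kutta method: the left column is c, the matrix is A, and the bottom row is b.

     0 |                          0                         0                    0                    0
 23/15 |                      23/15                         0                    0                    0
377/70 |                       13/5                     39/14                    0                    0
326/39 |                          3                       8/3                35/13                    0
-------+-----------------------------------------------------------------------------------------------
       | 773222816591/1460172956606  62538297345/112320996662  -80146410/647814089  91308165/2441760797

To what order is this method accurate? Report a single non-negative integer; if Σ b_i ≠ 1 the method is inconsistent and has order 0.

3

b = (773222816591/1460172956606, 62538297345/112320996662, -80146410/647814089, 91308165/2441760797)
c = (0, 23/15, 377/70, 326/39)
Ac = (0, 0, 299/70, 1673/90)
Σ b_i: 773222816591/1460172956606·1 + 62538297345/112320996662·1 + (-80146410/647814089)·1 + 91308165/2441760797·1 = 1 ✓
b·c: 62538297345/112320996662·23/15 + (-80146410/647814089)·377/70 + 91308165/2441760797·326/39 = 1/2 ✓
b·c²: 62538297345/112320996662·529/225 + (-80146410/647814089)·142129/4900 + 91308165/2441760797·106276/1521 = 1/3 ✓
b·Ac: (-80146410/647814089)·299/70 + 91308165/2441760797·1673/90 = 1/6 ✓
b·c³: 62538297345/112320996662·12167/3375 + (-80146410/647814089)·53582633/343000 + 91308165/2441760797·34645976/59319 = 904090973555017/199980209274300 ≠ 1/4 ⇒ order 3.
b·(c∘Ac): (-80146410/647814089)·112723/4900 + 91308165/2441760797·272699/1755 = 651450317531/219758471730 ≠ 1/8
b·Ac²: (-80146410/647814089)·6877/1050 + 91308165/2441760797·1594451/18900 = 7212789553829/3076618604220 ≠ 1/12
b·A²c: 91308165/2441760797·23/2 = 2100087795/4883521594 ≠ 1/24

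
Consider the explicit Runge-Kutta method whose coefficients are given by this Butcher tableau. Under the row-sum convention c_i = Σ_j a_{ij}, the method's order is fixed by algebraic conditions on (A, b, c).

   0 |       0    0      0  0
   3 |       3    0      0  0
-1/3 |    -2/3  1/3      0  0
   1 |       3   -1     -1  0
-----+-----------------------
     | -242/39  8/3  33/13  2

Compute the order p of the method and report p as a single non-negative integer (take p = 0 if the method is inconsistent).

b = (-242/39, 8/3, 33/13, 2)
c = (0, 3, -1/3, 1)
Ac = (0, 0, 1, -8/3)
Σ b_i: (-242/39)·1 + 8/3·1 + 33/13·1 + 2·1 = 1 ✓
b·c: 8/3·3 + 33/13·(-1/3) + 2·1 = 119/13 ≠ 1/2 ⇒ order 1.

1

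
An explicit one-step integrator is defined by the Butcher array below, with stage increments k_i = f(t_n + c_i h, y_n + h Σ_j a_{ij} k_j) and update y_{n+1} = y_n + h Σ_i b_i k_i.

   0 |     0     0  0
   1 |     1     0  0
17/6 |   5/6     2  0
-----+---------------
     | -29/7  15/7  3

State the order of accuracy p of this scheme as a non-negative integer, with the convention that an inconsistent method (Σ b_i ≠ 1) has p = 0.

b = (-29/7, 15/7, 3)
c = (0, 1, 17/6)
Ac = (0, 0, 2)
Σ b_i: (-29/7)·1 + 15/7·1 + 3·1 = 1 ✓
b·c: 15/7·1 + 3·17/6 = 149/14 ≠ 1/2 ⇒ order 1.

1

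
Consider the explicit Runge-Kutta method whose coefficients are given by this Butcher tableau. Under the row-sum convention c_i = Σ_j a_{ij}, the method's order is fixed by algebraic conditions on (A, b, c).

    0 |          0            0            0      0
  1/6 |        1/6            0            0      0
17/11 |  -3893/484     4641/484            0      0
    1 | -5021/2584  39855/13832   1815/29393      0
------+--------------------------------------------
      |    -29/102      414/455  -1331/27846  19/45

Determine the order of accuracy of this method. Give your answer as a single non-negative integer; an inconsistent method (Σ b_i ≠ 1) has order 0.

4

b = (-29/102, 414/455, -1331/27846, 19/45)
c = (0, 1/6, 17/11, 1)
Ac = (0, 0, 1547/968, 175/304)
Σ b_i: (-29/102)·1 + 414/455·1 + (-1331/27846)·1 + 19/45·1 = 1 ✓
b·c: 414/455·1/6 + (-1331/27846)·17/11 + 19/45·1 = 1/2 ✓
b·c²: 414/455·1/36 + (-1331/27846)·289/121 + 19/45·1 = 1/3 ✓
b·Ac: (-1331/27846)·1547/968 + 19/45·175/304 = 1/6 ✓
b·c³: 414/455·1/216 + (-1331/27846)·4913/1331 + 19/45·1 = 1/4 ✓
b·(c∘Ac): (-1331/27846)·26299/10648 + 19/45·175/304 = 1/8 ✓
b·Ac²: (-1331/27846)·1547/5808 + 19/45·415/1824 = 1/12 ✓
b·A²c: 19/45·15/152 = 1/24 ✓; 4 stages ⇒ order 4.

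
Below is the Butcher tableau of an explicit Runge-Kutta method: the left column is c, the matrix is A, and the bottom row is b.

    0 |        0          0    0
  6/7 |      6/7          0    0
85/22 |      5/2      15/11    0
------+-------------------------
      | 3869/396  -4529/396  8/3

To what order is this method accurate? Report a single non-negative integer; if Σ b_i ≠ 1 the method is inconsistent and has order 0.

b = (3869/396, -4529/396, 8/3)
c = (0, 6/7, 85/22)
Ac = (0, 0, 90/77)
Σ b_i: 3869/396·1 + (-4529/396)·1 + 8/3·1 = 1 ✓
b·c: (-4529/396)·6/7 + 8/3·85/22 = 1/2 ✓
b·c²: (-4529/396)·36/49 + 8/3·7225/484 = 79799/2541 ≠ 1/3 ⇒ order 2.
b·Ac: 8/3·90/77 = 240/77 ≠ 1/6

2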